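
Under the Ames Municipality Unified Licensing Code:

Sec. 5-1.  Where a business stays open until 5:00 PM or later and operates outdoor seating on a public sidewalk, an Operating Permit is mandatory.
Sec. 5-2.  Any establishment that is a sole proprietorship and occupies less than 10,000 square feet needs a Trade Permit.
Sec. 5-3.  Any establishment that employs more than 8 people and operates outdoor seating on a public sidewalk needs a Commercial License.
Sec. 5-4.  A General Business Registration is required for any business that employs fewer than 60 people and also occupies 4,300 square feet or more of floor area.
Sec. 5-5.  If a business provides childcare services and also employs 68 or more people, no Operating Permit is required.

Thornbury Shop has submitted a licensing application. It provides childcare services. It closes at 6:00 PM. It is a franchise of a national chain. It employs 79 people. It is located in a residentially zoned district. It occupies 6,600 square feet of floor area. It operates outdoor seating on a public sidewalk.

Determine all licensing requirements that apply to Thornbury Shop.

Sec. 5-1. closes 6:00 PM, after 5:00 PM; operates outdoor seating on a public sidewalk → Operating Permit required.
Sec. 5-2. is a franchise of a national chain (not: is a sole proprietorship); floor area 6,600 square feet < 10,000 square feet → Trade Permit not required.
Sec. 5-3. employees 79 > 8; operates outdoor seating on a public sidewalk → Commercial License required.
Sec. 5-4. employees 79 ≥ 60; floor area 6,600 square feet ≥ 4,300 square feet → General Business Registration not required.
Sec. 5-5. provides childcare services; employees 79 ≥ 68 → exempt from Operating Permit.

Commercial License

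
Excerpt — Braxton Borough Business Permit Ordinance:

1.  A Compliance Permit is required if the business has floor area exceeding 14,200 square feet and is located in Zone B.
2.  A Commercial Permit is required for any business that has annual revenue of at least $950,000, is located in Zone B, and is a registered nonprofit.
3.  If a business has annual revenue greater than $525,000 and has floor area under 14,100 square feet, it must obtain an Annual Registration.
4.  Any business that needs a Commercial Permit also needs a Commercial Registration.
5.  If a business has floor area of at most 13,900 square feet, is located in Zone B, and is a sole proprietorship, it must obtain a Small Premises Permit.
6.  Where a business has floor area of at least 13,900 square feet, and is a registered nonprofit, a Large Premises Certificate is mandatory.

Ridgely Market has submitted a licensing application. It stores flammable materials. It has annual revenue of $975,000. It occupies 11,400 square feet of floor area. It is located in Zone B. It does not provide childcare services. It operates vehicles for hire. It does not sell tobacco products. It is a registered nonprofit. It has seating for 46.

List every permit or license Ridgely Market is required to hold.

Annual Registration, Commercial Permit, Commercial Registration

1. floor area 11,400 square feet ≤ 14,200 square feet; is located in Zone B → Compliance Permit not required.
2. revenue $975,000 ≥ $950,000; is located in Zone B; is a registered nonprofit → Commercial Permit required.
3. revenue $975,000 > $525,000; floor area 11,400 square feet < 14,100 square feet → Annual Registration required.
4. Commercial Permit is required → Commercial Registration also required.
5. floor area 11,400 square feet ≤ 13,900 square feet; is located in Zone B; is a registered nonprofit (not: is a sole proprietorship) → Small Premises Permit not required.
6. floor area 11,400 square feet < 13,900 square feet; is a registered nonprofit → Large Premises Certificate not required.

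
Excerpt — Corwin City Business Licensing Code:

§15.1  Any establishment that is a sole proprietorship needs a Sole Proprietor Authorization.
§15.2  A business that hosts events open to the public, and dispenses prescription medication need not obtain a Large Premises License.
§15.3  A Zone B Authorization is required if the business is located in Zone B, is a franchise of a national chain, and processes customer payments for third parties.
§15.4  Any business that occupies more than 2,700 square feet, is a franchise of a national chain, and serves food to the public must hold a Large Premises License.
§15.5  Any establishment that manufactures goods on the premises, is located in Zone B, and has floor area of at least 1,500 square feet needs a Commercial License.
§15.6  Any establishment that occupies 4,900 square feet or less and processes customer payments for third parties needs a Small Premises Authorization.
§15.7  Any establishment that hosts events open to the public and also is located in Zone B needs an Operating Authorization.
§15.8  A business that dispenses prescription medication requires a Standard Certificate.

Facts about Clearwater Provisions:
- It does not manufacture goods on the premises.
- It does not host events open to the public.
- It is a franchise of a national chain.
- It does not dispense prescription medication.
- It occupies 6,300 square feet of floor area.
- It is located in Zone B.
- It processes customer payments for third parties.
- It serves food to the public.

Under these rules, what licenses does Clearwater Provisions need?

Large Premises License, Zone B Authorization

§15.1 is a franchise of a national chain (not: is a sole proprietorship) → Sole Proprietor Authorization not required.
§15.2 does not host events open to the public; does not dispense prescription medication → Large Premises License exemption does not apply.
§15.3 is located in Zone B; is a franchise of a national chain; processes customer payments for third parties → Zone B Authorization required.
§15.4 floor area 6,300 square feet > 2,700 square feet; is a franchise of a national chain; serves food to the public → Large Premises License required.
§15.5 does not manufacture goods on the premises; is located in Zone B; floor area 6,300 square feet ≥ 1,500 square feet → Commercial License not required.
§15.6 floor area 6,300 square feet > 4,900 square feet; processes customer payments for third parties → Small Premises Authorization not required.
§15.7 does not host events open to the public; is located in Zone B → Operating Authorization not required.
§15.8 does not dispense prescription medication → Standard Certificate not required.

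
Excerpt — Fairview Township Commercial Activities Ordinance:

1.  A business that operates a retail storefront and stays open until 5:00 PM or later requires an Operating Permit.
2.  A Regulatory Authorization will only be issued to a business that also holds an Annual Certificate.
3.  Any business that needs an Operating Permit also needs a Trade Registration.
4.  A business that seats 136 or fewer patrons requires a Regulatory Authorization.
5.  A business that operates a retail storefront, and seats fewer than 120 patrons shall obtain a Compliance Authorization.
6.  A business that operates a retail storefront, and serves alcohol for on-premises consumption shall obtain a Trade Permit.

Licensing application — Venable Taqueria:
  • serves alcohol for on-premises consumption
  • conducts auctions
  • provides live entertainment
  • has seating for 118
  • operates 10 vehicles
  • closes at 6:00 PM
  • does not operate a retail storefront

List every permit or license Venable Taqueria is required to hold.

Annual Certificate, Regulatory Authorization

1. does not operate a retail storefront; closes 6:00 PM, after 5:00 PM → Operating Permit not required.
2. Regulatory Authorization is required → Annual Certificate also required.
3. Operating Permit is not required → no effect.
4. seating 118 ≤ 136 → Regulatory Authorization required.
5. does not operate a retail storefront; seating 118 < 120 → Compliance Authorization not required.
6. does not operate a retail storefront; serves alcohol for on-premises consumption → Trade Permit not required.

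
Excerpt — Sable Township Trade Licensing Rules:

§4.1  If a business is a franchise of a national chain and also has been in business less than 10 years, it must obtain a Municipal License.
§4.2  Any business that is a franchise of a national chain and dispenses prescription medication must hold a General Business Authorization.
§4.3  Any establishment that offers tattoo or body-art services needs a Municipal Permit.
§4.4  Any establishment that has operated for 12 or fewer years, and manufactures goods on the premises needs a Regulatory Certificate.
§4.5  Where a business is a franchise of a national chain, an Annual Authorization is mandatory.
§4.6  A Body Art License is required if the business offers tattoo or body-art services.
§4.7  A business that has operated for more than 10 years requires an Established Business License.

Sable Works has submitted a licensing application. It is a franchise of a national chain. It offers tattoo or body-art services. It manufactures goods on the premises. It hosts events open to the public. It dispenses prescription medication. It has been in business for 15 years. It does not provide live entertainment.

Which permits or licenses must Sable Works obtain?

Annual Authorization, Body Art License, Established Business License, General Business Authorization, Municipal Permit

§4.1 is a franchise of a national chain; years in business 15 ≥ 10 → Municipal License not required.
§4.2 is a franchise of a national chain; dispenses prescription medication → General Business Authorization required.
§4.3 offers tattoo or body-art services → Municipal Permit required.
§4.4 years in business 15 > 12; manufactures goods on the premises → Regulatory Certificate not required.
§4.5 is a franchise of a national chain → Annual Authorization required.
§4.6 offers tattoo or body-art services → Body Art License required.
§4.7 years in business 15 > 10 → Established Business License required.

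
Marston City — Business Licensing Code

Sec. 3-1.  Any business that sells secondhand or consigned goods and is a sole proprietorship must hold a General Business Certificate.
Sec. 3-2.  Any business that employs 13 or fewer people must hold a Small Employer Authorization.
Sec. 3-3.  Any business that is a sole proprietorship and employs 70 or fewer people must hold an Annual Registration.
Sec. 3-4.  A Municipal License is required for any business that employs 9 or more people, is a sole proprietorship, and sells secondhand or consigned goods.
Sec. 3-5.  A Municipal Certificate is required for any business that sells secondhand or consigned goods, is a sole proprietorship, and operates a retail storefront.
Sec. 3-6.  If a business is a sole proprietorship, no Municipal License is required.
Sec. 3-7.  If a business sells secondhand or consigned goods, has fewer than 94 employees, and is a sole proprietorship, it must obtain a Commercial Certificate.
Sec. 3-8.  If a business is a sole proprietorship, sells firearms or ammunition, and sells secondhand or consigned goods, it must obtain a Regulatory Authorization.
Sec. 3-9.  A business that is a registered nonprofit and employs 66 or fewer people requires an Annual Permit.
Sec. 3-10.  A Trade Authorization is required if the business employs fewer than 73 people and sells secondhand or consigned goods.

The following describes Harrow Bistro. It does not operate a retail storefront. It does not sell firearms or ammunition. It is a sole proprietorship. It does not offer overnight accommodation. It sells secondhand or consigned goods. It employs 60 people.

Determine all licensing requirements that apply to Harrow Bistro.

Annual Registration, Commercial Certificate, General Business Certificate, Trade Authorization

Sec. 3-1. sells secondhand or consigned goods; is a sole proprietorship → General Business Certificate required.
Sec. 3-2. employees 60 > 13 → Small Employer Authorization not required.
Sec. 3-3. is a sole proprietorship; employees 60 ≤ 70 → Annual Registration required.
Sec. 3-4. employees 60 ≥ 9; is a sole proprietorship; sells secondhand or consigned goods → Municipal License required.
Sec. 3-5. sells secondhand or consigned goods; is a sole proprietorship; does not operate a retail storefront → Municipal Certificate not required.
Sec. 3-6. is a sole proprietorship → exempt from Municipal License.
Sec. 3-7. sells secondhand or consigned goods; employees 60 < 94; is a sole proprietorship → Commercial Certificate required.
Sec. 3-8. is a sole proprietorship; does not sell firearms or ammunition; sells secondhand or consigned goods → Regulatory Authorization not required.
Sec. 3-9. is a sole proprietorship (not: is a registered nonprofit); employees 60 ≤ 66 → Annual Permit not required.
Sec. 3-10. employees 60 < 73; sells secondhand or consigned goods → Trade Authorization required.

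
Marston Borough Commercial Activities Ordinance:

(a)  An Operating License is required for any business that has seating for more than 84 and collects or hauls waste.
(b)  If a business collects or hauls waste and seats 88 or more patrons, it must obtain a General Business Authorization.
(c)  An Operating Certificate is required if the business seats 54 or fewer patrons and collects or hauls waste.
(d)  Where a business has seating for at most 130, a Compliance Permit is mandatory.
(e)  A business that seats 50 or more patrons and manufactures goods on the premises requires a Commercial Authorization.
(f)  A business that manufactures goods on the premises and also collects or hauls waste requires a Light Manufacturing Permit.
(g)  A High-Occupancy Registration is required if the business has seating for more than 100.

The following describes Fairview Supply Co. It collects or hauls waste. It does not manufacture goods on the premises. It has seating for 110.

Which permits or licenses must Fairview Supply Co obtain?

Compliance Permit, General Business Authorization, High-Occupancy Registration, Operating License

(a) seating 110 > 84; collects or hauls waste → Operating License required.
(b) collects or hauls waste; seating 110 ≥ 88 → General Business Authorization required.
(c) seating 110 > 54; collects or hauls waste → Operating Certificate not required.
(d) seating 110 ≤ 130 → Compliance Permit required.
(e) seating 110 ≥ 50; does not manufacture goods on the premises → Commercial Authorization not required.
(f) does not manufacture goods on the premises; collects or hauls waste → Light Manufacturing Permit not required.
(g) seating 110 > 100 → High-Occupancy Registration required.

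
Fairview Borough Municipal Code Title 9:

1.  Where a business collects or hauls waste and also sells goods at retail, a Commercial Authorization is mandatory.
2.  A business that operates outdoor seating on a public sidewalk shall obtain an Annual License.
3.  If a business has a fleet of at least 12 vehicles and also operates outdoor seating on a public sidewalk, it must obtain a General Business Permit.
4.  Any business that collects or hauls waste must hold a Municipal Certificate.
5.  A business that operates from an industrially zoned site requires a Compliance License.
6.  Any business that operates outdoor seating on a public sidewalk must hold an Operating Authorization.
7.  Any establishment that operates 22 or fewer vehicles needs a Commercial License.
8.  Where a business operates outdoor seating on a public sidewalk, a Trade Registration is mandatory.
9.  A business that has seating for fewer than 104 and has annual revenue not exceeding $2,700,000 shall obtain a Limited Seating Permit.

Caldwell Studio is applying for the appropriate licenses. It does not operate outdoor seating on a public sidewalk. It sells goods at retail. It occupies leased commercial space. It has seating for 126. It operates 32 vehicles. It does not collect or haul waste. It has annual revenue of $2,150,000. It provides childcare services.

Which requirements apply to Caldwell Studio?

None

1. does not collect or haul waste; sells goods at retail → Commercial Authorization not required.
2. does not operate outdoor seating on a public sidewalk → Annual License not required.
3. vehicles 32 ≥ 12; does not operate outdoor seating on a public sidewalk → General Business Permit not required.
4. does not collect or haul waste → Municipal Certificate not required.
5. occupies leased commercial space (not: operates from an industrially zoned site) → Compliance License not required.
6. does not operate outdoor seating on a public sidewalk → Operating Authorization not required.
7. vehicles 32 > 22 → Commercial License not required.
8. does not operate outdoor seating on a public sidewalk → Trade Registration not required.
9. seating 126 ≥ 104; revenue $2,150,000 ≤ $2,700,000 → Limited Seating Permit not required.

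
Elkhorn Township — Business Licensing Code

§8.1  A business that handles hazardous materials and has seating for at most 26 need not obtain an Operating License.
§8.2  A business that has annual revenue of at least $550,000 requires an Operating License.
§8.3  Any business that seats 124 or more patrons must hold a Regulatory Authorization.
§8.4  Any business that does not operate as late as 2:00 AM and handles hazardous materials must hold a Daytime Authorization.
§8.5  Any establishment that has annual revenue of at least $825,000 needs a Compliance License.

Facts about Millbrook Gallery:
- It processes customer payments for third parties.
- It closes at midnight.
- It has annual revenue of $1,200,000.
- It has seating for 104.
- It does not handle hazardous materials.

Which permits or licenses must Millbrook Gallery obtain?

§8.1 does not handle hazardous materials; seating 104 > 26 → Operating License exemption does not apply.
§8.2 revenue $1,200,000 ≥ $550,000 → Operating License required.
§8.3 seating 104 < 124 → Regulatory Authorization not required.
§8.4 closes midnight, at/before 2:00 AM; does not handle hazardous materials → Daytime Authorization not required.
§8.5 revenue $1,200,000 ≥ $825,000 → Compliance License required.

Compliance License, Operating License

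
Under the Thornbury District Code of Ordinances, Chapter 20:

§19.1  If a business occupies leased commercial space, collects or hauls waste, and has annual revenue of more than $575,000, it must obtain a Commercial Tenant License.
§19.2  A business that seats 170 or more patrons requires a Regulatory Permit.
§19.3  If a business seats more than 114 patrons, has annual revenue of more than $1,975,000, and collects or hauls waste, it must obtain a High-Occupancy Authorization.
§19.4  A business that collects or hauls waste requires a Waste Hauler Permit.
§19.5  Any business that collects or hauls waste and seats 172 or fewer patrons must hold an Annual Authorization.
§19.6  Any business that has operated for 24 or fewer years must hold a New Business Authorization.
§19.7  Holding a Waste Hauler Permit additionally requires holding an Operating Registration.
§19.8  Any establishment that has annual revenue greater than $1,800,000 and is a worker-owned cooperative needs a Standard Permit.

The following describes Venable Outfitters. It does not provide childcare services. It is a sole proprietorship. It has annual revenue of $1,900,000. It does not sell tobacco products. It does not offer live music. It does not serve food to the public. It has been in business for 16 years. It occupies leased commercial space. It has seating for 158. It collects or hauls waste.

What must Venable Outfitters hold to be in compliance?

Annual Authorization, Commercial Tenant License, New Business Authorization, Operating Registration, Waste Hauler Permit

§19.1 occupies leased commercial space; collects or hauls waste; revenue $1,900,000 > $575,000 → Commercial Tenant License required.
§19.2 seating 158 < 170 → Regulatory Permit not required.
§19.3 seating 158 > 114; revenue $1,900,000 ≤ $1,975,000; collects or hauls waste → High-Occupancy Authorization not required.
§19.4 collects or hauls waste → Waste Hauler Permit required.
§19.5 collects or hauls waste; seating 158 ≤ 172 → Annual Authorization required.
§19.6 years in business 16 ≤ 24 → New Business Authorization required.
§19.7 Waste Hauler Permit is required → Operating Registration also required.
§19.8 revenue $1,900,000 > $1,800,000; is a sole proprietorship (not: is a worker-owned cooperative) → Standard Permit not required.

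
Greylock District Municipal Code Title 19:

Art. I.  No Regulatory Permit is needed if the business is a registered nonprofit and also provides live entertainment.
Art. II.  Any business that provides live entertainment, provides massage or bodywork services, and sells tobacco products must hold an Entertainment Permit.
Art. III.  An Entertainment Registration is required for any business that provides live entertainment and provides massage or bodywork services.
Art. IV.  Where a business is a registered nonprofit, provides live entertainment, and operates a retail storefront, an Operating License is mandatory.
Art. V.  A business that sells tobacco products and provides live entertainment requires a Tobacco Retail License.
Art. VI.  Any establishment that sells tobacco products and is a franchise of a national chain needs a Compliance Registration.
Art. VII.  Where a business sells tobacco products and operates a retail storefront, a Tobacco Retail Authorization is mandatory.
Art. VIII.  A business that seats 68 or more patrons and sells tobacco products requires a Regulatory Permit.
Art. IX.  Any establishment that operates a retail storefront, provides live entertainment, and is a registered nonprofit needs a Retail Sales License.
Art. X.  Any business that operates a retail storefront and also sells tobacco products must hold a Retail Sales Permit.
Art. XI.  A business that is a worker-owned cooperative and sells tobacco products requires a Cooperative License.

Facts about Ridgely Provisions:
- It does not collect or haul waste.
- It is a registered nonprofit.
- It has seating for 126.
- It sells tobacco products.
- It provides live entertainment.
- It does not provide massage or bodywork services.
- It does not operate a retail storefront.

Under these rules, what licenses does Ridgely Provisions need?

Art. I. is a registered nonprofit; provides live entertainment → exempt from Regulatory Permit.
Art. II. provides live entertainment; does not provide massage or bodywork services; sells tobacco products → Entertainment Permit not required.
Art. III. provides live entertainment; does not provide massage or bodywork services → Entertainment Registration not required.
Art. IV. is a registered nonprofit; provides live entertainment; does not operate a retail storefront → Operating License not required.
Art. V. sells tobacco products; provides live entertainment → Tobacco Retail License required.
Art. VI. sells tobacco products; is a registered nonprofit (not: is a franchise of a national chain) → Compliance Registration not required.
Art. VII. sells tobacco products; does not operate a retail storefront → Tobacco Retail Authorization not required.
Art. VIII. seating 126 ≥ 68; sells tobacco products → Regulatory Permit required.
Art. IX. does not operate a retail storefront; provides live entertainment; is a registered nonprofit → Retail Sales License not required.
Art. X. does not operate a retail storefront; sells tobacco products → Retail Sales Permit not required.
Art. XI. is a registered nonprofit (not: is a worker-owned cooperative); sells tobacco products → Cooperative License not required.

Tobacco Retail License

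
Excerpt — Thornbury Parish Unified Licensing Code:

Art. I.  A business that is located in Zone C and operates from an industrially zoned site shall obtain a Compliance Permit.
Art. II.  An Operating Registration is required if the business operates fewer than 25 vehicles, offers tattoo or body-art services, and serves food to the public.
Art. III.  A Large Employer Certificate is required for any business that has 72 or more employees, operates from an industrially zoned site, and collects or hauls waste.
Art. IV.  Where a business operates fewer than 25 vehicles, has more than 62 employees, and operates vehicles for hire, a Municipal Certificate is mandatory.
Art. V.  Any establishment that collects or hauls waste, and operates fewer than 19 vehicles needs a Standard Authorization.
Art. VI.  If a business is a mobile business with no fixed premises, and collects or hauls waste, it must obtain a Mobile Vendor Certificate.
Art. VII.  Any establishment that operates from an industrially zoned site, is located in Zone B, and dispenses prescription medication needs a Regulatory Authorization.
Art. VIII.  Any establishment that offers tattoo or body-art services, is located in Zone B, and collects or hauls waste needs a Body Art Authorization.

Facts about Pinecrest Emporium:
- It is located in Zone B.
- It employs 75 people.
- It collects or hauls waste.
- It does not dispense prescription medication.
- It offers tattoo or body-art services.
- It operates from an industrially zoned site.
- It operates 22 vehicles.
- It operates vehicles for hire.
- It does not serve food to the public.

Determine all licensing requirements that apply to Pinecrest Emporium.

Body Art Authorization, Large Employer Certificate, Municipal Certificate

Art. I. is located in Zone B (not: is located in Zone C); operates from an industrially zoned site → Compliance Permit not required.
Art. II. vehicles 22 < 25; offers tattoo or body-art services; does not serve food to the public → Operating Registration not required.
Art. III. employees 75 ≥ 72; operates from an industrially zoned site; collects or hauls waste → Large Employer Certificate required.
Art. IV. vehicles 22 < 25; employees 75 > 62; operates vehicles for hire → Municipal Certificate required.
Art. V. collects or hauls waste; vehicles 22 ≥ 19 → Standard Authorization not required.
Art. VI. operates from an industrially zoned site (not: is a mobile business with no fixed premises); collects or hauls waste → Mobile Vendor Certificate not required.
Art. VII. operates from an industrially zoned site; is located in Zone B; does not dispense prescription medication → Regulatory Authorization not required.
Art. VIII. offers tattoo or body-art services; is located in Zone B; collects or hauls waste → Body Art Authorization required.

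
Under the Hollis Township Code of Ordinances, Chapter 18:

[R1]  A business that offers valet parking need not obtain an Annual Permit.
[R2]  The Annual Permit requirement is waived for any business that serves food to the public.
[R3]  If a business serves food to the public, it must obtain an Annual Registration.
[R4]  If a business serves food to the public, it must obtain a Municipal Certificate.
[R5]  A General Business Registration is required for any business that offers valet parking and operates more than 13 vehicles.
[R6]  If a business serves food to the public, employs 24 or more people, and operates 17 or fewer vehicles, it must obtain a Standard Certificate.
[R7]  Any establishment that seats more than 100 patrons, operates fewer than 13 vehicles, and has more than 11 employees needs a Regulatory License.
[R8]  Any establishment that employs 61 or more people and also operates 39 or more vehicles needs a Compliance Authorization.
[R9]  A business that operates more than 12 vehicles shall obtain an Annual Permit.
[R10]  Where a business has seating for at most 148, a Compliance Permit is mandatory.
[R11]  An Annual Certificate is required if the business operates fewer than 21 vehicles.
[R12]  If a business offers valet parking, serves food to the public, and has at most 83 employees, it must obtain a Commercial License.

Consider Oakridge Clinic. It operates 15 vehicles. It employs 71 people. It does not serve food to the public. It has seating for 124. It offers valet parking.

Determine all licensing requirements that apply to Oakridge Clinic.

Annual Certificate, Compliance Permit, General Business Registration

[R1] offers valet parking → exempt from Annual Permit.
[R2] does not serve food to the public → Annual Permit exemption does not apply.
[R3] does not serve food to the public → Annual Registration not required.
[R4] does not serve food to the public → Municipal Certificate not required.
[R5] offers valet parking; vehicles 15 > 13 → General Business Registration required.
[R6] does not serve food to the public; employees 71 ≥ 24; vehicles 15 ≤ 17 → Standard Certificate not required.
[R7] seating 124 > 100; vehicles 15 ≥ 13; employees 71 > 11 → Regulatory License not required.
[R8] employees 71 ≥ 61; vehicles 15 < 39 → Compliance Authorization not required.
[R9] vehicles 15 > 12 → Annual Permit required.
[R10] seating 124 ≤ 148 → Compliance Permit required.
[R11] vehicles 15 < 21 → Annual Certificate required.
[R12] offers valet parking; does not serve food to the public; employees 71 ≤ 83 → Commercial License not required.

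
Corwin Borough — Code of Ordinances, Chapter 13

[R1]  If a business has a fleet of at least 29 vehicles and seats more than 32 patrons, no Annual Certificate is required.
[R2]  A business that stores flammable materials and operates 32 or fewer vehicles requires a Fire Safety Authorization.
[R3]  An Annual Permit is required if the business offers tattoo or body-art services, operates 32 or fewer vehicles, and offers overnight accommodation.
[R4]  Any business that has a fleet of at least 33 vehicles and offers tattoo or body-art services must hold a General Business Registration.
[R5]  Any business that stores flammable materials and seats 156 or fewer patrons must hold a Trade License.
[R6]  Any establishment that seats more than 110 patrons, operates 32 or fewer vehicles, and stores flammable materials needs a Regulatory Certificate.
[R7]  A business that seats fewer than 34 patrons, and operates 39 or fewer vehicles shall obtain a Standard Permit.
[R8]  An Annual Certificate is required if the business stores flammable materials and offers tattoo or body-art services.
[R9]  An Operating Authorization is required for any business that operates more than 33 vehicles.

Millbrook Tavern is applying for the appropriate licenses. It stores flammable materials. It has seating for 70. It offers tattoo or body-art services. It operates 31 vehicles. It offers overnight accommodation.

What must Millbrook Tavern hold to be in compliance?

Annual Permit, Fire Safety Authorization, Trade License

[R1] vehicles 31 ≥ 29; seating 70 > 32 → exempt from Annual Certificate.
[R2] stores flammable materials; vehicles 31 ≤ 32 → Fire Safety Authorization required.
[R3] offers tattoo or body-art services; vehicles 31 ≤ 32; offers overnight accommodation → Annual Permit required.
[R4] vehicles 31 < 33; offers tattoo or body-art services → General Business Registration not required.
[R5] stores flammable materials; seating 70 ≤ 156 → Trade License required.
[R6] seating 70 ≤ 110; vehicles 31 ≤ 32; stores flammable materials → Regulatory Certificate not required.
[R7] seating 70 ≥ 34; vehicles 31 ≤ 39 → Standard Permit not required.
[R8] stores flammable materials; offers tattoo or body-art services → Annual Certificate required.
[R9] vehicles 31 ≤ 33 → Operating Authorization not required.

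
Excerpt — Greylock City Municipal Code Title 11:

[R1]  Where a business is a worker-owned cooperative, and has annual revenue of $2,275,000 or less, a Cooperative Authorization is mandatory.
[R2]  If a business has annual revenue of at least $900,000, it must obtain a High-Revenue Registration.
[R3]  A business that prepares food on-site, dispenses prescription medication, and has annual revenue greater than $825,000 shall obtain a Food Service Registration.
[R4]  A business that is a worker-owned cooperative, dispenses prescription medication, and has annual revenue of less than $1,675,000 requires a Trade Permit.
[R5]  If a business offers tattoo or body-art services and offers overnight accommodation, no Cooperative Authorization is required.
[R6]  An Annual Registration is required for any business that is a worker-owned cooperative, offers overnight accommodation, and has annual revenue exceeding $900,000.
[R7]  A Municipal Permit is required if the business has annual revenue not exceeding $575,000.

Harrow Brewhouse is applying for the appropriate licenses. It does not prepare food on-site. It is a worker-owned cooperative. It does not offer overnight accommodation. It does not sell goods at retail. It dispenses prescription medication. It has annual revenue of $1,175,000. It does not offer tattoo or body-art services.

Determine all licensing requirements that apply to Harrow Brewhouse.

[R1] is a worker-owned cooperative; revenue $1,175,000 ≤ $2,275,000 → Cooperative Authorization required.
[R2] revenue $1,175,000 ≥ $900,000 → High-Revenue Registration required.
[R3] does not prepare food on-site; dispenses prescription medication; revenue $1,175,000 > $825,000 → Food Service Registration not required.
[R4] is a worker-owned cooperative; dispenses prescription medication; revenue $1,175,000 < $1,675,000 → Trade Permit required.
[R5] does not offer tattoo or body-art services; does not offer overnight accommodation → Cooperative Authorization exemption does not apply.
[R6] is a worker-owned cooperative; does not offer overnight accommodation; revenue $1,175,000 > $900,000 → Annual Registration not required.
[R7] revenue $1,175,000 > $575,000 → Municipal Permit not required.

Cooperative Authorization, High-Revenue Registration, Trade Permit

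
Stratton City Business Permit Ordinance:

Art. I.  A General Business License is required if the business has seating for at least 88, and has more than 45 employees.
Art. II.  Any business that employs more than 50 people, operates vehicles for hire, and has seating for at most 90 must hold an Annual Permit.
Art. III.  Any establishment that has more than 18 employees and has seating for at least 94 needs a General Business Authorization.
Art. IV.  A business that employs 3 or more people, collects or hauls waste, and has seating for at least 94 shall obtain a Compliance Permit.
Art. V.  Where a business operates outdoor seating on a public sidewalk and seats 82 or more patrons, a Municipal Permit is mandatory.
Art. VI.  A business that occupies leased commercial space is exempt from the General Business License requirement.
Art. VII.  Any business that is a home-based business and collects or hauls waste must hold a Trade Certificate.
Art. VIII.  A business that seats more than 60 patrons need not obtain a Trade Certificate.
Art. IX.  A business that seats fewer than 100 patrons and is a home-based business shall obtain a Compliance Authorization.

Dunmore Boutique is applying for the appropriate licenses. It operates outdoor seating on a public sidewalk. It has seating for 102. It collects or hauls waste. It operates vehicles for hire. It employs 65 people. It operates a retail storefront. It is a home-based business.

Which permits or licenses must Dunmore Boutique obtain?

Compliance Permit, General Business Authorization, General Business License, Municipal Permit

Art. I. seating 102 ≥ 88; employees 65 > 45 → General Business License required.
Art. II. employees 65 > 50; operates vehicles for hire; seating 102 > 90 → Annual Permit not required.
Art. III. employees 65 > 18; seating 102 ≥ 94 → General Business Authorization required.
Art. IV. employees 65 ≥ 3; collects or hauls waste; seating 102 ≥ 94 → Compliance Permit required.
Art. V. operates outdoor seating on a public sidewalk; seating 102 ≥ 82 → Municipal Permit required.
Art. VI. is a home-based business (not: occupies leased commercial space) → General Business License exemption does not apply.
Art. VII. is a home-based business; collects or hauls waste → Trade Certificate required.
Art. VIII. seating 102 > 60 → exempt from Trade Certificate.
Art. IX. seating 102 ≥ 100; is a home-based business → Compliance Authorization not required.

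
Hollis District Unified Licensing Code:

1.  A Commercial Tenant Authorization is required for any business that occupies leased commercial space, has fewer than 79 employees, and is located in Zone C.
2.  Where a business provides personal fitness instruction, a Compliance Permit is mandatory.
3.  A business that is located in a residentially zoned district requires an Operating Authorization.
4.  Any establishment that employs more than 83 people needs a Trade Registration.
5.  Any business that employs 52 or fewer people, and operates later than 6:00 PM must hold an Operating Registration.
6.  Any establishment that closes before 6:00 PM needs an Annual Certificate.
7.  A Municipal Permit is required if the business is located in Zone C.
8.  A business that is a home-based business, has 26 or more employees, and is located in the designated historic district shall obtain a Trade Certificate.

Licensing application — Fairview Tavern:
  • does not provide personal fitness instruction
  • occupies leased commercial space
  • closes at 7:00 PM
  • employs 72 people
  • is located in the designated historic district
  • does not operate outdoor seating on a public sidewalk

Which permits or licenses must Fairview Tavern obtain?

1. occupies leased commercial space; employees 72 < 79; is located in the designated historic district (not: is located in Zone C) → Commercial Tenant Authorization not required.
2. does not provide personal fitness instruction → Compliance Permit not required.
3. is located in the designated historic district (not: is located in a residentially zoned district) → Operating Authorization not required.
4. employees 72 ≤ 83 → Trade Registration not required.
5. employees 72 > 52; closes 7:00 PM, after 6:00 PM → Operating Registration not required.
6. closes 7:00 PM, after 6:00 PM → Annual Certificate not required.
7. is located in the designated historic district (not: is located in Zone C) → Municipal Permit not required.
8. occupies leased commercial space (not: is a home-based business); employees 72 ≥ 26; is located in the designated historic district → Trade Certificate not required.

None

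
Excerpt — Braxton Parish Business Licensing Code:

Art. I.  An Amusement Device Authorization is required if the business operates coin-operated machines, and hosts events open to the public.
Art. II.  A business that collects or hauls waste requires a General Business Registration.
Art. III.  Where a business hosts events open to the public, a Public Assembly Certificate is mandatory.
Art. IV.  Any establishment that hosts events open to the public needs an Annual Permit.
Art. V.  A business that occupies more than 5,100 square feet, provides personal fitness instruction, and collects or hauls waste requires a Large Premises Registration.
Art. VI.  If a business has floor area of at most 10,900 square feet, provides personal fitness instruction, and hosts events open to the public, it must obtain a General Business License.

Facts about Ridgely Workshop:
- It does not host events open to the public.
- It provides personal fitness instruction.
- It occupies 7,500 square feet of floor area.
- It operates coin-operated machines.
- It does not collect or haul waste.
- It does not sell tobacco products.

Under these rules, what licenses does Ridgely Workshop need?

Art. I. operates coin-operated machines; does not host events open to the public → Amusement Device Authorization not required.
Art. II. does not collect or haul waste → General Business Registration not required.
Art. III. does not host events open to the public → Public Assembly Certificate not required.
Art. IV. does not host events open to the public → Annual Permit not required.
Art. V. floor area 7,500 square feet > 5,100 square feet; provides personal fitness instruction; does not collect or haul waste → Large Premises Registration not required.
Art. VI. floor area 7,500 square feet ≤ 10,900 square feet; provides personal fitness instruction; does not host events open to the public → General Business License not required.

None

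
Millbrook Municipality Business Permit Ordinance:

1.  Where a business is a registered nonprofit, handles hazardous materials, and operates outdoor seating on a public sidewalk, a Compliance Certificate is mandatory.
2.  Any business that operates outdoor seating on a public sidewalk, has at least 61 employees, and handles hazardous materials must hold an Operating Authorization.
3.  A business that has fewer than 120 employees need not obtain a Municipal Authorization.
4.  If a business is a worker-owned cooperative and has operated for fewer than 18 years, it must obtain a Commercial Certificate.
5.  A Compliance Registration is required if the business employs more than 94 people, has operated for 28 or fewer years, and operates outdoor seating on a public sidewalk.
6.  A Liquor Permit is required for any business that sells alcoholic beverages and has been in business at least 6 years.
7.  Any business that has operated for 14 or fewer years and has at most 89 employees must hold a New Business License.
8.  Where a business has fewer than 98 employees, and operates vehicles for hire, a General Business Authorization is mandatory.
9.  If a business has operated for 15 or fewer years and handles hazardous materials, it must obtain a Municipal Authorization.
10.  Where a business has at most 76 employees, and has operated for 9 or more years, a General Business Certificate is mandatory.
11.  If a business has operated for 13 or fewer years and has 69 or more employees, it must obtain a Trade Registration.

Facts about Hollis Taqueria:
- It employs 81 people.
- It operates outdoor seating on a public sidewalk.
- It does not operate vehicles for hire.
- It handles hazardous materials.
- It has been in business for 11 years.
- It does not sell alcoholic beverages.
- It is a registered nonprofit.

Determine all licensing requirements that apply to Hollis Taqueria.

1. is a registered nonprofit; handles hazardous materials; operates outdoor seating on a public sidewalk → Compliance Certificate required.
2. operates outdoor seating on a public sidewalk; employees 81 ≥ 61; handles hazardous materials → Operating Authorization required.
3. employees 81 < 120 → exempt from Municipal Authorization.
4. is a registered nonprofit (not: is a worker-owned cooperative); years in business 11 < 18 → Commercial Certificate not required.
5. employees 81 ≤ 94; years in business 11 ≤ 28; operates outdoor seating on a public sidewalk → Compliance Registration not required.
6. does not sell alcoholic beverages; years in business 11 ≥ 6 → Liquor Permit not required.
7. years in business 11 ≤ 14; employees 81 ≤ 89 → New Business License required.
8. employees 81 < 98; does not operate vehicles for hire → General Business Authorization not required.
9. years in business 11 ≤ 15; handles hazardous materials → Municipal Authorization required.
10. employees 81 > 76; years in business 11 ≥ 9 → General Business Certificate not required.
11. years in business 11 ≤ 13; employees 81 ≥ 69 → Trade Registration required.

Compliance Certificate, New Business License, Operating Authorization, Trade Registration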